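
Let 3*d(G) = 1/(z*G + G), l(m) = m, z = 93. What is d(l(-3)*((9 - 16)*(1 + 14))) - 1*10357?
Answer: -920012309/88830 ≈ -10357.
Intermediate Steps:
d(G) = 1/(282*G) (d(G) = 1/(3*(93*G + G)) = 1/(3*((94*G))) = (1/(94*G))/3 = 1/(282*G))
d(l(-3)*((9 - 16)*(1 + 14))) - 1*10357 = 1/(282*((-3*(9 - 16)*(1 + 14)))) - 1*10357 = 1/(282*((-(-21)*15))) - 10357 = 1/(282*((-3*(-105)))) - 10357 = (1/282)/315 - 10357 = (1/282)*(1/315) - 10357 = 1/88830 - 10357 = -920012309/88830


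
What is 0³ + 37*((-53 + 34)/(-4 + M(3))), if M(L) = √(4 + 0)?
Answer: 703/2 ≈ 351.50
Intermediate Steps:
M(L) = 2 (M(L) = √4 = 2)
0³ + 37*((-53 + 34)/(-4 + M(3))) = 0³ + 37*((-53 + 34)/(-4 + 2)) = 0 + 37*(-19/(-2)) = 0 + 37*(-19*(-½)) = 0 + 37*(19/2) = 0 + 703/2 = 703/2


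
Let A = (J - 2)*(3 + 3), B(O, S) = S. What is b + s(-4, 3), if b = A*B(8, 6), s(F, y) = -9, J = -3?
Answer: -189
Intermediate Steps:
A = -30 (A = (-3 - 2)*(3 + 3) = -5*6 = -30)
b = -180 (b = -30*6 = -180)
b + s(-4, 3) = -180 - 9 = -189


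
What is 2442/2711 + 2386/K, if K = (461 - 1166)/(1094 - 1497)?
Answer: 2608505348/1911255 ≈ 1364.8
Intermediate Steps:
K = 705/403 (K = -705/(-403) = -705*(-1/403) = 705/403 ≈ 1.7494)
2442/2711 + 2386/K = 2442/2711 + 2386/(705/403) = 2442*(1/2711) + 2386*(403/705) = 2442/2711 + 961558/705 = 2608505348/1911255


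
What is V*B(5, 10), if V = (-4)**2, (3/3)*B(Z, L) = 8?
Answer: 128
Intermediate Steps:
B(Z, L) = 8
V = 16
V*B(5, 10) = 16*8 = 128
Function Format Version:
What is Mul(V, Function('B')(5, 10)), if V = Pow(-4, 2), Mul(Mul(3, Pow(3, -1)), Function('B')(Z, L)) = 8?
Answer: 128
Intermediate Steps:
Function('B')(Z, L) = 8
V = 16
Mul(V, Function('B')(5, 10)) = Mul(16, 8) = 128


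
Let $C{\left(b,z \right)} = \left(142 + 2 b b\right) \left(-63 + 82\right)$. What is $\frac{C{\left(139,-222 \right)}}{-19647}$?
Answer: $- \frac{245632}{6549} \approx -37.507$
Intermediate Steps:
$C{\left(b,z \right)} = 2698 + 38 b^{2}$ ($C{\left(b,z \right)} = \left(142 + 2 b^{2}\right) 19 = 2698 + 38 b^{2}$)
$\frac{C{\left(139,-222 \right)}}{-19647} = \frac{2698 + 38 \cdot 139^{2}}{-19647} = \left(2698 + 38 \cdot 19321\right) \left(- \frac{1}{19647}\right) = \left(2698 + 734198\right) \left(- \frac{1}{19647}\right) = 736896 \left(- \frac{1}{19647}\right) = - \frac{245632}{6549}$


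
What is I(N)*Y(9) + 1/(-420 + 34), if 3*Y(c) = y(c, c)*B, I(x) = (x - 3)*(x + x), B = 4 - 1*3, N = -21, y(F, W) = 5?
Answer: 648479/386 ≈ 1680.0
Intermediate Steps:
B = 1 (B = 4 - 3 = 1)
I(x) = 2*x*(-3 + x) (I(x) = (-3 + x)*(2*x) = 2*x*(-3 + x))
Y(c) = 5/3 (Y(c) = (5*1)/3 = (⅓)*5 = 5/3)
I(N)*Y(9) + 1/(-420 + 34) = (2*(-21)*(-3 - 21))*(5/3) + 1/(-420 + 34) = (2*(-21)*(-24))*(5/3) + 1/(-386) = 1008*(5/3) - 1/386 = 1680 - 1/386 = 648479/386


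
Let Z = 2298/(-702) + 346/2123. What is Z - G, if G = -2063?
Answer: 511658006/248391 ≈ 2059.9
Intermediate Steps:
Z = -772627/248391 (Z = 2298*(-1/702) + 346*(1/2123) = -383/117 + 346/2123 = -772627/248391 ≈ -3.1105)
Z - G = -772627/248391 - 1*(-2063) = -772627/248391 + 2063 = 511658006/248391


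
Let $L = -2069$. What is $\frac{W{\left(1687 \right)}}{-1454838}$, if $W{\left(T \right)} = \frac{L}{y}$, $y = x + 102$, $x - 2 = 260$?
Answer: $\frac{2069}{529561032} \approx 3.907 \cdot 10^{-6}$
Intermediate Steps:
$x = 262$ ($x = 2 + 260 = 262$)
$y = 364$ ($y = 262 + 102 = 364$)
$W{\left(T \right)} = - \frac{2069}{364}$
$\frac{W{\left(1687 \right)}}{-1454838} = - \frac{2069}{364 \left(-1454838\right)} = \left(- \frac{2069}{364}\right) \left(- \frac{1}{1454838}\right) = \frac{2069}{529561032}$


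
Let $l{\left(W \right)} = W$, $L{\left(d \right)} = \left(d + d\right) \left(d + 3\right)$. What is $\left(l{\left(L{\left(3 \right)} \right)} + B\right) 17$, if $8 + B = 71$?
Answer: $1683$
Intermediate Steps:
$B = 63$ ($B = -8 + 71 = 63$)
$L{\left(d \right)} = 2 d \left(3 + d\right)$
$\left(l{\left(L{\left(3 \right)} \right)} + B\right) 17 = \left(2 \cdot 3 \left(3 + 3\right) + 63\right) 17 = \left(2 \cdot 3 \cdot 6 + 63\right) 17 = \left(36 + 63\right) 17 = 99 \cdot 17 = 1683$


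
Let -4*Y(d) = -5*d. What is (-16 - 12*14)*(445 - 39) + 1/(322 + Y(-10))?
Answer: -46241774/619 ≈ -74704.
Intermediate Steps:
Y(d) = 5*d/4 (Y(d) = -(-5)*d/4 = 5*d/4)
(-16 - 12*14)*(445 - 39) + 1/(322 + Y(-10)) = (-16 - 12*14)*(445 - 39) + 1/(322 + (5/4)*(-10)) = (-16 - 168)*406 + 1/(322 - 25/2) = -184*406 + 1/(619/2) = -74704 + 2/619 = -46241774/619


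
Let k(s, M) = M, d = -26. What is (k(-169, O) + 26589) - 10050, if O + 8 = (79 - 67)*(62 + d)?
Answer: 16963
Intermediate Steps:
O = 424 (O = -8 + (79 - 67)*(62 - 26) = -8 + 12*36 = -8 + 432 = 424)
(k(-169, O) + 26589) - 10050 = (424 + 26589) - 10050 = 27013 - 10050 = 16963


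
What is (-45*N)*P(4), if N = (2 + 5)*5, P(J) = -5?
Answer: 7875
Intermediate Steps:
N = 35 (N = 7*5 = 35)
(-45*N)*P(4) = -45*35*(-5) = -1575*(-5) = 7875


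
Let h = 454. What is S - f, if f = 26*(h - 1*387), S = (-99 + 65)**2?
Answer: -586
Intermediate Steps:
S = 1156 (S = (-34)**2 = 1156)
f = 1742 (f = 26*(454 - 1*387) = 26*(454 - 387) = 26*67 = 1742)
S - f = 1156 - 1*1742 = 1156 - 1742 = -586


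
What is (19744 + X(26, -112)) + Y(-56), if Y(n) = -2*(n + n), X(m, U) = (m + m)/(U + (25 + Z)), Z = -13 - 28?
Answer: 638963/32 ≈ 19968.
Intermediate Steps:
Z = -41
X(m, U) = 2*m/(-16 + U) (X(m, U) = (m + m)/(U + (25 - 41)) = (2*m)/(U - 16) = (2*m)/(-16 + U) = 2*m/(-16 + U))
Y(n) = -4*n
(19744 + X(26, -112)) + Y(-56) = (19744 + 2*26/(-16 - 112)) - 4*(-56) = (19744 + 2*26/(-128)) + 224 = (19744 + 2*26*(-1/128)) + 224 = (19744 - 13/32) + 224 = 631795/32 + 224 = 638963/32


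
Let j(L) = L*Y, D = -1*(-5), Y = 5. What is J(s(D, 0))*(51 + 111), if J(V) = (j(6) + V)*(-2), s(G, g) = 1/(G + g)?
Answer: -48924/5 ≈ -9784.8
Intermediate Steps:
D = 5
j(L) = 5*L (j(L) = L*5 = 5*L)
J(V) = -60 - 2*V (J(V) = (5*6 + V)*(-2) = (30 + V)*(-2) = -60 - 2*V)
J(s(D, 0))*(51 + 111) = (-60 - 2/(5 + 0))*(51 + 111) = (-60 - 2/5)*162 = (-60 - 2*⅕)*162 = (-60 - ⅖)*162 = -302/5*162 = -48924/5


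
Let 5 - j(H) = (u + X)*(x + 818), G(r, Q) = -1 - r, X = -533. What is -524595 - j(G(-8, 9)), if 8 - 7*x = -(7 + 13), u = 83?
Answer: -894500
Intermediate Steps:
x = 4 (x = 8/7 - (-1)*(7 + 13)/7 = 8/7 - (-1)*20/7 = 8/7 - ⅐*(-20) = 8/7 + 20/7 = 4)
j(H) = 369905 (j(H) = 5 - (83 - 533)*(4 + 818) = 5 - (-450)*822 = 5 - 1*(-369900) = 5 + 369900 = 369905)
-524595 - j(G(-8, 9)) = -524595 - 1*369905 = -524595 - 369905 = -894500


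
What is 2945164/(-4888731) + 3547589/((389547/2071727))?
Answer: 11976797264991735895/634796831619 ≈ 1.8867e+7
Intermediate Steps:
2945164/(-4888731) + 3547589/((389547/2071727)) = 2945164*(-1/4888731) + 3547589/((389547*(1/2071727))) = -2945164/4888731 + 3547589/(389547/2071727) = -2945164/4888731 + 3547589*(2071727/389547) = -2945164/4888731 + 7349635916203/389547 = 11976797264991735895/634796831619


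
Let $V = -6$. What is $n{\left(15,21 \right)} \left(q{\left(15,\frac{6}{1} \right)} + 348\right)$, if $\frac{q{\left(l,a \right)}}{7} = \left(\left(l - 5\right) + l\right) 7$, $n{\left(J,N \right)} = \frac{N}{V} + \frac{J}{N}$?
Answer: $- \frac{61347}{14} \approx -4381.9$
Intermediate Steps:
$n{\left(J,N \right)} = - \frac{N}{6} + \frac{J}{N}$ ($n{\left(J,N \right)} = \frac{N}{-6} + \frac{J}{N} = N \left(- \frac{1}{6}\right) + \frac{J}{N} = - \frac{N}{6} + \frac{J}{N}$)
$q{\left(l,a \right)} = -245 + 98 l$ ($q{\left(l,a \right)} = 7 \left(\left(l - 5\right) + l\right) 7 = 7 \left(\left(-5 + l\right) + l\right) 7 = 7 \left(-5 + 2 l\right) 7 = 7 \left(-35 + 14 l\right) = -245 + 98 l$)
$n{\left(15,21 \right)} \left(q{\left(15,\frac{6}{1} \right)} + 348\right) = \left(\left(- \frac{1}{6}\right) 21 + \frac{15}{21}\right) \left(\left(-245 + 98 \cdot 15\right) + 348\right) = \left(- \frac{7}{2} + 15 \cdot \frac{1}{21}\right) \left(\left(-245 + 1470\right) + 348\right) = \left(- \frac{7}{2} + \frac{5}{7}\right) \left(1225 + 348\right) = \left(- \frac{39}{14}\right) 1573 = - \frac{61347}{14}$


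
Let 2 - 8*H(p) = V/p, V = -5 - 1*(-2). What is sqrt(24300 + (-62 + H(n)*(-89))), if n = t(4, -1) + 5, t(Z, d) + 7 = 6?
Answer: sqrt(1549274)/8 ≈ 155.59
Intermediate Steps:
t(Z, d) = -1 (t(Z, d) = -7 + 6 = -1)
V = -3 (V = -5 + 2 = -3)
n = 4 (n = -1 + 5 = 4)
H(p) = 1/4 + 3/(8*p) (H(p) = 1/4 - (-3)/(8*p) = 1/4 + 3/(8*p))
sqrt(24300 + (-62 + H(n)*(-89))) = sqrt(24300 + (-62 + ((1/8)*(3 + 2*4)/4)*(-89))) = sqrt(24300 + (-62 + ((1/8)*(1/4)*(3 + 8))*(-89))) = sqrt(24300 + (-62 + ((1/8)*(1/4)*11)*(-89))) = sqrt(24300 + (-62 + (11/32)*(-89))) = sqrt(24300 + (-62 - 979/32)) = sqrt(24300 - 2963/32) = sqrt(774637/32) = sqrt(1549274)/8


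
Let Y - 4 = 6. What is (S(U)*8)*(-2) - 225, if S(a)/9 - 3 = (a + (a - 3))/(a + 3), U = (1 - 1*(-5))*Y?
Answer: -6471/7 ≈ -924.43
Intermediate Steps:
Y = 10 (Y = 4 + 6 = 10)
U = 60 (U = (1 - 1*(-5))*10 = (1 + 5)*10 = 6*10 = 60)
S(a) = 27 + 9*(-3 + 2*a)/(3 + a) (S(a) = 27 + 9*((a + (a - 3))/(a + 3)) = 27 + 9*((a + (-3 + a))/(3 + a)) = 27 + 9*((-3 + 2*a)/(3 + a)) = 27 + 9*(-3 + 2*a)/(3 + a))
(S(U)*8)*(-2) - 225 = ((9*(6 + 5*60)/(3 + 60))*8)*(-2) - 225 = ((9*(6 + 300)/63)*8)*(-2) - 225 = ((9*(1/63)*306)*8)*(-2) - 225 = ((306/7)*8)*(-2) - 225 = (2448/7)*(-2) - 225 = -4896/7 - 225 = -6471/7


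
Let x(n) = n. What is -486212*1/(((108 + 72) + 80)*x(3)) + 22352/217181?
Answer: -26394643453/42350295 ≈ -623.25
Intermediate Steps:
-486212*1/(((108 + 72) + 80)*x(3)) + 22352/217181 = -486212*1/(3*((108 + 72) + 80)) + 22352/217181 = -486212*1/(3*(180 + 80)) + 22352*(1/217181) = -486212/(3*260) + 22352/217181 = -486212/780 + 22352/217181 = -486212*1/780 + 22352/217181 = -121553/195 + 22352/217181 = -26394643453/42350295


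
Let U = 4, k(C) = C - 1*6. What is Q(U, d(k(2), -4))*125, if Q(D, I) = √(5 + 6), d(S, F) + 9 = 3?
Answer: 125*√11 ≈ 414.58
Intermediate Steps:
k(C) = -6 + C (k(C) = C - 6 = -6 + C)
d(S, F) = -6 (d(S, F) = -9 + 3 = -6)
Q(D, I) = √11
Q(U, d(k(2), -4))*125 = √11*125 = 125*√11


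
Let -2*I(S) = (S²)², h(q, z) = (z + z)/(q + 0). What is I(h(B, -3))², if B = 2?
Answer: 6561/4 ≈ 1640.3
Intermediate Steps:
h(q, z) = 2*z/q (h(q, z) = (2*z)/q = 2*z/q)
I(S) = -S⁴/2
I(h(B, -3))² = (-(2*(-3)/2)⁴/2)² = (-(2*(-3)*(½))⁴/2)² = (-½*(-3)⁴)² = (-½*81)² = (-81/2)² = 6561/4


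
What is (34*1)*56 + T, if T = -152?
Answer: 1752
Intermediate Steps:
(34*1)*56 + T = (34*1)*56 - 152 = 34*56 - 152 = 1904 - 152 = 1752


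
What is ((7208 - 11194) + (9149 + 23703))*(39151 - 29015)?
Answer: 292585776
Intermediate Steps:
((7208 - 11194) + (9149 + 23703))*(39151 - 29015) = (-3986 + 32852)*10136 = 28866*10136 = 292585776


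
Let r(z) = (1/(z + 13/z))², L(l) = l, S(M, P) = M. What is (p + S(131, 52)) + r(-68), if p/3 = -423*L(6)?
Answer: -160897732803/21501769 ≈ -7483.0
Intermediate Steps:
r(z) = (z + 13/z)⁻²
p = -7614 (p = 3*(-423*6) = 3*(-2538) = -7614)
(p + S(131, 52)) + r(-68) = (-7614 + 131) + (-68)²/(13 + (-68)²)² = -7483 + 4624/(13 + 4624)² = -7483 + 4624/4637² = -7483 + 4624*(1/21501769) = -7483 + 4624/21501769 = -160897732803/21501769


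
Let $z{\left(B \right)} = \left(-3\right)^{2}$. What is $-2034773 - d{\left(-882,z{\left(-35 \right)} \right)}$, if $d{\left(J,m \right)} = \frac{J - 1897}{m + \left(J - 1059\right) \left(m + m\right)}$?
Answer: $- \frac{71072588896}{34929} \approx -2.0348 \cdot 10^{6}$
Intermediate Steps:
$z{\left(B \right)} = 9$
$d{\left(J,m \right)} = \frac{-1897 + J}{m + 2 m \left(-1059 + J\right)}$ ($d{\left(J,m \right)} = \frac{-1897 + J}{m + \left(-1059 + J\right) 2 m} = \frac{-1897 + J}{m + 2 m \left(-1059 + J\right)}$)
$-2034773 - d{\left(-882,z{\left(-35 \right)} \right)} = -2034773 - \frac{-1897 - 882}{9 \left(-2117 + 2 \left(-882\right)\right)} = -2034773 - \frac{1}{9} \frac{1}{-2117 - 1764} \left(-2779\right) = -2034773 - \frac{1}{9} \frac{1}{-3881} \left(-2779\right) = -2034773 - \frac{1}{9} \left(- \frac{1}{3881}\right) \left(-2779\right) = -2034773 - \frac{2779}{34929} = - \frac{71072588896}{34929}$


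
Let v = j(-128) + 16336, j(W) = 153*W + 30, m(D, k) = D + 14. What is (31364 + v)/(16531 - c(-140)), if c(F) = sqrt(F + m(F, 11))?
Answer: 155093842/91091409 + 9382*I*sqrt(266)/91091409 ≈ 1.7026 + 0.0016798*I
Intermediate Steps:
m(D, k) = 14 + D
j(W) = 30 + 153*W
c(F) = sqrt(14 + 2*F) (c(F) = sqrt(F + (14 + F)) = sqrt(14 + 2*F))
v = -3218 (v = (30 + 153*(-128)) + 16336 = (30 - 19584) + 16336 = -19554 + 16336 = -3218)
(31364 + v)/(16531 - c(-140)) = (31364 - 3218)/(16531 - sqrt(14 + 2*(-140))) = 28146/(16531 - sqrt(14 - 280)) = 28146/(16531 - sqrt(-266)) = 28146/(16531 - I*sqrt(266))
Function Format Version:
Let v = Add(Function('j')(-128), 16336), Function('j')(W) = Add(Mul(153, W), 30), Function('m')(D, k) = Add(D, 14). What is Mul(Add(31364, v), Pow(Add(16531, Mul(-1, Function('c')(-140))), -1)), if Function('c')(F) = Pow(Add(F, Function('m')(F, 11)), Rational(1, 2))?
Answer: Add(Rational(155093842, 91091409), Mul(Rational(9382, 91091409), I, Pow(266, Rational(1, 2)))) ≈ Add(1.7026, Mul(0.0016798, I))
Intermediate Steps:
Function('m')(D, k) = Add(14, D)
Function('j')(W) = Add(30, Mul(153, W))
Function('c')(F) = Pow(Add(14, Mul(2, F)), Rational(1, 2)) (Function('c')(F) = Pow(Add(F, Add(14, F)), Rational(1, 2)) = Pow(Add(14, Mul(2, F)), Rational(1, 2)))
v = -3218 (v = Add(Add(30, Mul(153, -128)), 16336) = Add(Add(30, -19584), 16336) = Add(-19554, 16336) = -3218)
Mul(Add(31364, v), Pow(Add(16531, Mul(-1, Function('c')(-140))), -1)) = Mul(Add(31364, -3218), Pow(Add(16531, Mul(-1, Pow(Add(14, Mul(2, -140)), Rational(1, 2)))), -1)) = Mul(28146, Pow(Add(16531, Mul(-1, Pow(Add(14, -280), Rational(1, 2)))), -1)) = Mul(28146, Pow(Add(16531, Mul(-1, Pow(-266, Rational(1, 2)))), -1)) = Mul(28146, Pow(Add(16531, Mul(-1, Mul(I, Pow(266, Rational(1, 2))))), -1)) = Mul(28146, Pow(Add(16531, Mul(-1, I, Pow(266, Rational(1, 2)))), -1))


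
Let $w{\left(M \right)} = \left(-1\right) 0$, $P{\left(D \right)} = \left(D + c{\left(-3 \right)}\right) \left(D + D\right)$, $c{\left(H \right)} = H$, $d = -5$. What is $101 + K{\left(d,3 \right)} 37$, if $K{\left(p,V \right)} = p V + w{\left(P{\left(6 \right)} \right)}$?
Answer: $-454$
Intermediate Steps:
$P{\left(D \right)} = 2 D \left(-3 + D\right)$ ($P{\left(D \right)} = \left(D - 3\right) \left(D + D\right) = \left(-3 + D\right) 2 D = 2 D \left(-3 + D\right)$)
$w{\left(M \right)} = 0$
$K{\left(p,V \right)} = V p$ ($K{\left(p,V \right)} = p V + 0 = V p + 0 = V p$)
$101 + K{\left(d,3 \right)} 37 = 101 + 3 \left(-5\right) 37 = 101 - 555 = -454$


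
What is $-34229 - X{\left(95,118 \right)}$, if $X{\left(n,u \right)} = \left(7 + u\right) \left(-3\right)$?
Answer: $-33854$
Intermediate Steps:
$X{\left(n,u \right)} = -21 - 3 u$
$-34229 - X{\left(95,118 \right)} = -34229 - \left(-21 - 354\right) = -34229 - -375 = -34229 + 375 = -33854$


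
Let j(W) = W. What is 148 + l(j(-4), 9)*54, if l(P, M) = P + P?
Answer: -284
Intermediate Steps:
l(P, M) = 2*P
148 + l(j(-4), 9)*54 = 148 + (2*(-4))*54 = 148 - 8*54 = 148 - 432 = -284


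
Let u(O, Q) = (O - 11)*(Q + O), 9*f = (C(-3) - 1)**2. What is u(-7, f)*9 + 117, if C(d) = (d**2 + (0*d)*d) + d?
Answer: 801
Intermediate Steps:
C(d) = d + d**2 (C(d) = (d**2 + 0*d) + d = (d**2 + 0) + d = d**2 + d = d + d**2)
f = 25/9 (f = (-3*(1 - 3) - 1)**2/9 = (-3*(-2) - 1)**2/9 = (6 - 1)**2/9 = (1/9)*5**2 = (1/9)*25 = 25/9 ≈ 2.7778)
u(O, Q) = (-11 + O)*(O + Q)
u(-7, f)*9 + 117 = ((-7)**2 - 11*(-7) - 11*25/9 - 7*25/9)*9 + 117 = (49 + 77 - 275/9 - 175/9)*9 + 117 = 76*9 + 117 = 684 + 117 = 801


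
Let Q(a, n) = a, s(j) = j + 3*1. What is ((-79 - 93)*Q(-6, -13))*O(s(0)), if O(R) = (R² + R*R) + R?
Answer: 21672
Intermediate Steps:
s(j) = 3 + j (s(j) = j + 3 = 3 + j)
O(R) = R + 2*R² (O(R) = (R² + R²) + R = 2*R² + R = R + 2*R²)
((-79 - 93)*Q(-6, -13))*O(s(0)) = ((-79 - 93)*(-6))*((3 + 0)*(1 + 2*(3 + 0))) = (-172*(-6))*(3*(1 + 2*3)) = 1032*(3*(1 + 6)) = 1032*(3*7) = 1032*21 = 21672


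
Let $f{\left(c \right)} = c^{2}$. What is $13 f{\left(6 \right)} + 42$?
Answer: $510$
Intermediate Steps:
$13 f{\left(6 \right)} + 42 = 13 \cdot 6^{2} + 42 = 13 \cdot 36 + 42 = 468 + 42 = 510$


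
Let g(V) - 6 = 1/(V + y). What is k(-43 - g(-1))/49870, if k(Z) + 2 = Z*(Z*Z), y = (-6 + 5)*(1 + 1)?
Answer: -311219/134649 ≈ -2.3113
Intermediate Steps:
y = -2 (y = -1*2 = -2)
g(V) = 6 + 1/(-2 + V) (g(V) = 6 + 1/(V - 2) = 6 + 1/(-2 + V))
k(Z) = -2 + Z³ (k(Z) = -2 + Z*(Z*Z) = -2 + Z*Z² = -2 + Z³)
k(-43 - g(-1))/49870 = (-2 + (-43 - (-11 + 6*(-1))/(-2 - 1))³)/49870 = (-2 + (-43 - (-11 - 6)/(-3))³)*(1/49870) = (-2 + (-43 - (-1)*(-17)/3)³)*(1/49870) = (-2 + (-43 - 1*17/3)³)*(1/49870) = (-2 + (-43 - 17/3)³)*(1/49870) = (-2 + (-146/3)³)*(1/49870) = (-2 - 3112136/27)*(1/49870) = -3112190/27*1/49870 = -311219/134649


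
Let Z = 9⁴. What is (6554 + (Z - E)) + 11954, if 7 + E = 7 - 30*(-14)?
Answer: 24649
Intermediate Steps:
Z = 6561
E = 420 (E = -7 + (7 - 30*(-14)) = -7 + (7 + 420) = -7 + 427 = 420)
(6554 + (Z - E)) + 11954 = (6554 + (6561 - 1*420)) + 11954 = (6554 + (6561 - 420)) + 11954 = (6554 + 6141) + 11954 = 12695 + 11954 = 24649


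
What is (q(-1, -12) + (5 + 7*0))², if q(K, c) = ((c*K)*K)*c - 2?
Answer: 21609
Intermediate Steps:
q(K, c) = -2 + K²*c² (q(K, c) = ((K*c)*K)*c - 2 = (c*K²)*c - 2 = K²*c² - 2 = -2 + K²*c²)
(q(-1, -12) + (5 + 7*0))² = ((-2 + (-1)²*(-12)²) + (5 + 7*0))² = ((-2 + 1*144) + (5 + 0))² = ((-2 + 144) + 5)² = (142 + 5)² = 147² = 21609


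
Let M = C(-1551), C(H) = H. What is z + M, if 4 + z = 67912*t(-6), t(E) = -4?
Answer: -273203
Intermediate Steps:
M = -1551
z = -271652 (z = -4 + 67912*(-4) = -4 - 271648 = -271652)
z + M = -271652 - 1551 = -273203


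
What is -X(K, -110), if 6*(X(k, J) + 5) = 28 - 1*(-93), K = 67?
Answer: -91/6 ≈ -15.167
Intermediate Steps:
X(k, J) = 91/6 (X(k, J) = -5 + (28 - 1*(-93))/6 = -5 + (28 + 93)/6 = -5 + (⅙)*121 = -5 + 121/6 = 91/6)
-X(K, -110) = -1*91/6 = -91/6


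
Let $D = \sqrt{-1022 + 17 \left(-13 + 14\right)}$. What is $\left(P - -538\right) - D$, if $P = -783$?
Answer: $-245 - i \sqrt{1005} \approx -245.0 - 31.702 i$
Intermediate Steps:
$D = i \sqrt{1005}$ ($D = \sqrt{-1022 + 17 \cdot 1} = \sqrt{-1022 + 17} = \sqrt{-1005} = i \sqrt{1005} \approx 31.702 i$)
$\left(P - -538\right) - D = \left(-783 - -538\right) - i \sqrt{1005} = \left(-783 + 538\right) - i \sqrt{1005} = -245 - i \sqrt{1005}$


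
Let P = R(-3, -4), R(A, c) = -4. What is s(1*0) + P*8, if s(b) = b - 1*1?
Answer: -33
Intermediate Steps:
P = -4
s(b) = -1 + b (s(b) = b - 1 = -1 + b)
s(1*0) + P*8 = (-1 + 1*0) - 4*8 = (-1 + 0) - 32 = -1 - 32 = -33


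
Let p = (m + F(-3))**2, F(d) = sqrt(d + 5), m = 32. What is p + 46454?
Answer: 47480 + 64*sqrt(2) ≈ 47571.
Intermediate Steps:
F(d) = sqrt(5 + d)
p = (32 + sqrt(2))**2 (p = (32 + sqrt(5 - 3))**2 = (32 + sqrt(2))**2 ≈ 1116.5)
p + 46454 = (32 + sqrt(2))**2 + 46454 = 46454 + (32 + sqrt(2))**2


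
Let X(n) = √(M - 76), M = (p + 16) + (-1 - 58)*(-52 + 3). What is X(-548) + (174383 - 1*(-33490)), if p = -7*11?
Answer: 207873 + 9*√34 ≈ 2.0793e+5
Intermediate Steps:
p = -77
M = 2830 (M = (-77 + 16) + (-1 - 58)*(-52 + 3) = -61 - 59*(-49) = -61 + 2891 = 2830)
X(n) = 9*√34 (X(n) = √(2830 - 76) = √2754 = 9*√34)
X(-548) + (174383 - 1*(-33490)) = 9*√34 + (174383 - 1*(-33490)) = 9*√34 + (174383 + 33490) = 9*√34 + 207873 = 207873 + 9*√34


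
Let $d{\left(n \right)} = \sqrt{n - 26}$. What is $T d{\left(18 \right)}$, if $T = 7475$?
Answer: $14950 i \sqrt{2} \approx 21143.0 i$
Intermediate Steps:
$d{\left(n \right)} = \sqrt{-26 + n}$
$T d{\left(18 \right)} = 7475 \sqrt{-26 + 18} = 7475 \sqrt{-8} = 7475 \cdot 2 i \sqrt{2} = 14950 i \sqrt{2}$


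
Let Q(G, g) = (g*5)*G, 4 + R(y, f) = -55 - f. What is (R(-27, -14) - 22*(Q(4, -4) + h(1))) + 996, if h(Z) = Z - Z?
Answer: 2711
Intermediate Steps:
R(y, f) = -59 - f (R(y, f) = -4 + (-55 - f) = -59 - f)
Q(G, g) = 5*G*g (Q(G, g) = (5*g)*G = 5*G*g)
h(Z) = 0
(R(-27, -14) - 22*(Q(4, -4) + h(1))) + 996 = ((-59 - 1*(-14)) - 22*(5*4*(-4) + 0)) + 996 = ((-59 + 14) - 22*(-80 + 0)) + 996 = (-45 - 22*(-80)) + 996 = (-45 + 1760) + 996 = 1715 + 996 = 2711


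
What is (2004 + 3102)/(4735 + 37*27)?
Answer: 2553/2867 ≈ 0.89048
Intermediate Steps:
(2004 + 3102)/(4735 + 37*27) = 5106/(4735 + 999) = 5106/5734 = 5106*(1/5734) = 2553/2867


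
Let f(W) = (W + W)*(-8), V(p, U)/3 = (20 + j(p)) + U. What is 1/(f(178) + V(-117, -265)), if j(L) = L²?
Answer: 1/37484 ≈ 2.6678e-5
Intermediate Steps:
V(p, U) = 60 + 3*U + 3*p² (V(p, U) = 3*((20 + p²) + U) = 3*(20 + U + p²) = 60 + 3*U + 3*p²)
f(W) = -16*W (f(W) = (2*W)*(-8) = -16*W)
1/(f(178) + V(-117, -265)) = 1/(-16*178 + (60 + 3*(-265) + 3*(-117)²)) = 1/(-2848 + (60 - 795 + 3*13689)) = 1/(-2848 + (60 - 795 + 41067)) = 1/(-2848 + 40332) = 1/37484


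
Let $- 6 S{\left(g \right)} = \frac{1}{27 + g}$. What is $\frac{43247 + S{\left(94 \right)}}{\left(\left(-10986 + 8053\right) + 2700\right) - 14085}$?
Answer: $- \frac{31397321}{10394868} \approx -3.0205$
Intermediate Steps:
$S{\left(g \right)} = - \frac{1}{6 \left(27 + g\right)}$
$\frac{43247 + S{\left(94 \right)}}{\left(\left(-10986 + 8053\right) + 2700\right) - 14085} = \frac{43247 - \frac{1}{162 + 6 \cdot 94}}{\left(\left(-10986 + 8053\right) + 2700\right) - 14085} = \frac{43247 - \frac{1}{162 + 564}}{\left(-2933 + 2700\right) - 14085} = \frac{43247 - \frac{1}{726}}{-233 - 14085} = \frac{43247 - \frac{1}{726}}{-14318} = \left(43247 - \frac{1}{726}\right) \left(- \frac{1}{14318}\right) = \frac{31397321}{726} \left(- \frac{1}{14318}\right) = - \frac{31397321}{10394868}$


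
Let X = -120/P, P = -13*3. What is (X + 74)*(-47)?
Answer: -47094/13 ≈ -3622.6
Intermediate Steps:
P = -39
X = 40/13 (X = -120/(-39) = -120*(-1/39) = 40/13 ≈ 3.0769)
(X + 74)*(-47) = (40/13 + 74)*(-47) = (1002/13)*(-47) = -47094/13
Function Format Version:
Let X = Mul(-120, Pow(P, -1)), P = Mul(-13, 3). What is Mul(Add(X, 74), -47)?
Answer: Rational(-47094, 13) ≈ -3622.6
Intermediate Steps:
P = -39
X = Rational(40, 13) (X = Mul(-120, Pow(-39, -1)) = Mul(-120, Rational(-1, 39)) = Rational(40, 13) ≈ 3.0769)
Mul(Add(X, 74), -47) = Mul(Add(Rational(40, 13), 74), -47) = Mul(Rational(1002, 13), -47) = Rational(-47094, 13)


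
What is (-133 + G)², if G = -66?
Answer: 39601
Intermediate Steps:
(-133 + G)² = (-133 - 66)² = (-199)² = 39601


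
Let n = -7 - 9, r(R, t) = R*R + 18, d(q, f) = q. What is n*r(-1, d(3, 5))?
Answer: -304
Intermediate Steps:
r(R, t) = 18 + R**2 (r(R, t) = R**2 + 18 = 18 + R**2)
n = -16
n*r(-1, d(3, 5)) = -16*(18 + (-1)**2) = -16*(18 + 1) = -16*19 = -304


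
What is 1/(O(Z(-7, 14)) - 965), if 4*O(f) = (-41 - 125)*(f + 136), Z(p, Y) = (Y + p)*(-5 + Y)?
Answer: -2/18447 ≈ -0.00010842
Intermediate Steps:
Z(p, Y) = (-5 + Y)*(Y + p)
O(f) = -5644 - 83*f/2 (O(f) = ((-41 - 125)*(f + 136))/4 = (-166*(136 + f))/4 = (-22576 - 166*f)/4 = -5644 - 83*f/2)
1/(O(Z(-7, 14)) - 965) = 1/((-5644 - 83*(14² - 5*14 - 5*(-7) + 14*(-7))/2) - 965) = 1/((-5644 - 83*(196 - 70 + 35 - 98)/2) - 965) = 1/((-5644 - 83/2*63) - 965) = 1/((-5644 - 5229/2) - 965) = 1/(-16517/2 - 965) = 1/(-18447/2) = -2/18447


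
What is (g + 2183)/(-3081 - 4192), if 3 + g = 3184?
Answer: -5364/7273 ≈ -0.73752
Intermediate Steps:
g = 3181 (g = -3 + 3184 = 3181)
(g + 2183)/(-3081 - 4192) = (3181 + 2183)/(-3081 - 4192) = 5364/(-7273) = 5364*(-1/7273) = -5364/7273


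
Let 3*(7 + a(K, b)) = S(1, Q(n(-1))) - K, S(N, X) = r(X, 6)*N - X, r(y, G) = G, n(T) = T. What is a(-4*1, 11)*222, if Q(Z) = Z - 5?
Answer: -370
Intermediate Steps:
Q(Z) = -5 + Z
S(N, X) = -X + 6*N (S(N, X) = 6*N - X = -X + 6*N)
a(K, b) = -3 - K/3 (a(K, b) = -7 + ((-(-5 - 1) + 6*1) - K)/3 = -7 + ((-1*(-6) + 6) - K)/3 = -7 + ((6 + 6) - K)/3 = -7 + (12 - K)/3 = -7 + (4 - K/3) = -3 - K/3)
a(-4*1, 11)*222 = (-3 - (-4)/3)*222 = (-3 - ⅓*(-4))*222 = (-3 + 4/3)*222 = -5/3*222 = -370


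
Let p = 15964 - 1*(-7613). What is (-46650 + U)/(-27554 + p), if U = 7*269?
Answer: 44767/3977 ≈ 11.256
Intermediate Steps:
p = 23577 (p = 15964 + 7613 = 23577)
U = 1883
(-46650 + U)/(-27554 + p) = (-46650 + 1883)/(-27554 + 23577) = -44767/(-3977) = -44767*(-1/3977) = 44767/3977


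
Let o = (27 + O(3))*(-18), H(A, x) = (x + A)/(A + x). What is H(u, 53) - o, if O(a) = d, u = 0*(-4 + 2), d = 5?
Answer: 577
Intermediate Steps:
u = 0 (u = 0*(-2) = 0)
O(a) = 5
H(A, x) = 1 (H(A, x) = (A + x)/(A + x) = 1)
o = -576 (o = (27 + 5)*(-18) = 32*(-18) = -576)
H(u, 53) - o = 1 - 1*(-576) = 1 + 576 = 577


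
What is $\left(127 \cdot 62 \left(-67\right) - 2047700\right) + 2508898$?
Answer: $-66360$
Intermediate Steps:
$\left(127 \cdot 62 \left(-67\right) - 2047700\right) + 2508898 = \left(7874 \left(-67\right) - 2047700\right) + 2508898 = \left(-527558 - 2047700\right) + 2508898 = -2575258 + 2508898 = -66360$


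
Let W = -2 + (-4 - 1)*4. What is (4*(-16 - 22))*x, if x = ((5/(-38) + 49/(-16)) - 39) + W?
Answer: 19515/2 ≈ 9757.5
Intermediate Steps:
W = -22 (W = -2 - 5*4 = -2 - 20 = -22)
x = -19515/304 (x = ((5/(-38) + 49/(-16)) - 39) - 22 = ((5*(-1/38) + 49*(-1/16)) - 39) - 22 = ((-5/38 - 49/16) - 39) - 22 = (-971/304 - 39) - 22 = -12827/304 - 22 = -19515/304 ≈ -64.194)
(4*(-16 - 22))*x = (4*(-16 - 22))*(-19515/304) = (4*(-38))*(-19515/304) = -152*(-19515/304) = 19515/2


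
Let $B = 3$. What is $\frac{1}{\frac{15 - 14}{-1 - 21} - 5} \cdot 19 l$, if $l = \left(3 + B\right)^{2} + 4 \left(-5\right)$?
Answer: $- \frac{6688}{111} \approx -60.252$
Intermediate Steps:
$l = 16$ ($l = \left(3 + 3\right)^{2} + 4 \left(-5\right) = 6^{2} - 20 = 36 - 20 = 16$)
$\frac{1}{\frac{15 - 14}{-1 - 21} - 5} \cdot 19 l = \frac{1}{\frac{15 - 14}{-1 - 21} - 5} \cdot 19 \cdot 16 = \frac{1}{1 \frac{1}{-22} - 5} \cdot 19 \cdot 16 = \frac{1}{1 \left(- \frac{1}{22}\right) - 5} \cdot 19 \cdot 16 = \frac{1}{- \frac{1}{22} - 5} \cdot 19 \cdot 16 = \frac{1}{- \frac{111}{22}} \cdot 19 \cdot 16 = \left(- \frac{22}{111}\right) 19 \cdot 16 = \left(- \frac{418}{111}\right) 16 = - \frac{6688}{111}$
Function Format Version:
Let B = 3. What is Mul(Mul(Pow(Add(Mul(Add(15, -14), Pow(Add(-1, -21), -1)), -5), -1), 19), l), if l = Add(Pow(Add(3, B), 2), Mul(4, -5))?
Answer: Rational(-6688, 111) ≈ -60.252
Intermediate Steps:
l = 16 (l = Add(Pow(Add(3, 3), 2), Mul(4, -5)) = Add(Pow(6, 2), -20) = Add(36, -20) = 16)
Mul(Mul(Pow(Add(Mul(Add(15, -14), Pow(Add(-1, -21), -1)), -5), -1), 19), l) = Mul(Mul(Pow(Add(Mul(Add(15, -14), Pow(Add(-1, -21), -1)), -5), -1), 19), 16) = Mul(Mul(Pow(Add(Mul(1, Pow(-22, -1)), -5), -1), 19), 16) = Mul(Mul(Pow(Add(Mul(1, Rational(-1, 22)), -5), -1), 19), 16) = Mul(Mul(Pow(Add(Rational(-1, 22), -5), -1), 19), 16) = Mul(Mul(Pow(Rational(-111, 22), -1), 19), 16) = Mul(Mul(Rational(-22, 111), 19), 16) = Mul(Rational(-418, 111), 16) = Rational(-6688, 111)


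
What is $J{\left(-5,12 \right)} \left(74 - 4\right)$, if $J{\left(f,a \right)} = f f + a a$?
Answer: $11830$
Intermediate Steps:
$J{\left(f,a \right)} = a^{2} + f^{2}$ ($J{\left(f,a \right)} = f^{2} + a^{2} = a^{2} + f^{2}$)
$J{\left(-5,12 \right)} \left(74 - 4\right) = \left(12^{2} + \left(-5\right)^{2}\right) \left(74 - 4\right) = \left(144 + 25\right) \left(74 - 4\right) = 169 \cdot 70 = 11830$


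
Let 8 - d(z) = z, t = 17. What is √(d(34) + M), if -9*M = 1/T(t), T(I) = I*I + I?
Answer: I*√2434570/306 ≈ 5.0991*I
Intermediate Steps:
T(I) = I + I² (T(I) = I² + I = I + I²)
d(z) = 8 - z
M = -1/2754 (M = -1/(17*(1 + 17))/9 = -1/(9*(17*18)) = -⅑/306 = -⅑*1/306 = -1/2754 ≈ -0.00036311)
√(d(34) + M) = √((8 - 1*34) - 1/2754) = √((8 - 34) - 1/2754) = √(-26 - 1/2754) = √(-71605/2754) = I*√2434570/306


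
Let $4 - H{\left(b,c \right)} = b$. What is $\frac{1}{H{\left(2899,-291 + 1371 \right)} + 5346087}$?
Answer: $\frac{1}{5343192} \approx 1.8715 \cdot 10^{-7}$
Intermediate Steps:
$H{\left(b,c \right)} = 4 - b$
$\frac{1}{H{\left(2899,-291 + 1371 \right)} + 5346087} = \frac{1}{\left(4 - 2899\right) + 5346087} = \frac{1}{-2895 + 5346087} = \frac{1}{5343192}$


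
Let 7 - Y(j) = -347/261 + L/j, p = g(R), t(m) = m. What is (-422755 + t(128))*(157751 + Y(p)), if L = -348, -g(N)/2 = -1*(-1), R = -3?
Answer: -17382551728417/261 ≈ -6.6600e+10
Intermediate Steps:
g(N) = -2 (g(N) = -(-2)*(-1) = -2*1 = -2)
p = -2
Y(j) = 2174/261 + 348/j (Y(j) = 7 - (-347/261 - 348/j) = 7 + (347/261 + 348/j) = 2174/261 + 348/j)
(-422755 + t(128))*(157751 + Y(p)) = (-422755 + 128)*(157751 + (2174/261 + 348/(-2))) = -422627*(157751 + (2174/261 + 348*(-½))) = -422627*(157751 + (2174/261 - 174)) = -422627*(157751 - 43240/261) = -422627*41129771/261 = -17382551728417/261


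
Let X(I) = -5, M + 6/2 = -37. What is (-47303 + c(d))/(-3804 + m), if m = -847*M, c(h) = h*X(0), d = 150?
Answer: -48053/30076 ≈ -1.5977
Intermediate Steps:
M = -40 (M = -3 - 37 = -40)
c(h) = -5*h (c(h) = h*(-5) = -5*h)
m = 33880 (m = -847*(-40) = 33880)
(-47303 + c(d))/(-3804 + m) = (-47303 - 5*150)/(-3804 + 33880) = (-47303 - 750)/30076 = -48053*1/30076 = -48053/30076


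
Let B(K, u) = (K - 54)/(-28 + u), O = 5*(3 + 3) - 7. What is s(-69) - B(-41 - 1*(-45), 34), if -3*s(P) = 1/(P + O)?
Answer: 1151/138 ≈ 8.3406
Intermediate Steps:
O = 23 (O = 5*6 - 7 = 30 - 7 = 23)
B(K, u) = (-54 + K)/(-28 + u)
s(P) = -1/(3*(23 + P)) (s(P) = -1/(3*(P + 23)) = -1/(3*(23 + P)))
s(-69) - B(-41 - 1*(-45), 34) = -1/(69 + 3*(-69)) - (-54 + (-41 - 1*(-45)))/(-28 + 34) = -1/(69 - 207) - (-54 + (-41 + 45))/6 = -1/(-138) - (-54 + 4)/6 = -1*(-1/138) - (-50)/6 = 1/138 - 1*(-25/3) = 1/138 + 25/3 = 1151/138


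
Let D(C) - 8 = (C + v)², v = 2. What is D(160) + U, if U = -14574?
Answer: 11678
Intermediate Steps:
D(C) = 8 + (2 + C)² (D(C) = 8 + (C + 2)² = 8 + (2 + C)²)
D(160) + U = (8 + (2 + 160)²) - 14574 = (8 + 162²) - 14574 = (8 + 26244) - 14574 = 26252 - 14574 = 11678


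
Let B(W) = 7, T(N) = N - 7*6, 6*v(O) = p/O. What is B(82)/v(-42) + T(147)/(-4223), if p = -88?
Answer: 1860033/92906 ≈ 20.021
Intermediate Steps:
v(O) = -44/(3*O) (v(O) = (-88/O)/6 = -44/(3*O))
T(N) = -42 + N (T(N) = N - 42 = -42 + N)
B(82)/v(-42) + T(147)/(-4223) = 7/((-44/3/(-42))) + (-42 + 147)/(-4223) = 7/((-44/3*(-1/42))) + 105*(-1/4223) = 7/(22/63) - 105/4223 = 7*(63/22) - 105/4223 = 441/22 - 105/4223 = 1860033/92906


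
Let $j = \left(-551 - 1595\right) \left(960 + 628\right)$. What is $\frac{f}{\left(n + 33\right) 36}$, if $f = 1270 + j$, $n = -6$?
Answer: $- \frac{567763}{162} \approx -3504.7$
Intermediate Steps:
$j = -3407848$ ($j = \left(-2146\right) 1588 = -3407848$)
$f = -3406578$ ($f = 1270 - 3407848 = -3406578$)
$\frac{f}{\left(n + 33\right) 36} = - \frac{3406578}{\left(-6 + 33\right) 36} = - \frac{3406578}{27 \cdot 36} = - \frac{3406578}{972} = \left(-3406578\right) \frac{1}{972} = - \frac{567763}{162}$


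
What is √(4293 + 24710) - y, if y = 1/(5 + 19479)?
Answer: -1/19484 + √29003 ≈ 170.30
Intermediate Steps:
y = 1/19484 ≈ 5.1324e-5
√(4293 + 24710) - y = √(4293 + 24710) - 1*1/19484 = √29003 - 1/19484 = -1/19484 + √29003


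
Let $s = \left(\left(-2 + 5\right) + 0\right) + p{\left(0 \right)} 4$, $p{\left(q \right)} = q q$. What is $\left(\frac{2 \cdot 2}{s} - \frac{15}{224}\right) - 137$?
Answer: $- \frac{91213}{672} \approx -135.73$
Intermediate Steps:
$p{\left(q \right)} = q^{2}$
$s = 3$ ($s = \left(\left(-2 + 5\right) + 0\right) + 0^{2} \cdot 4 = \left(3 + 0\right) + 0 \cdot 4 = 3 + 0 = 3$)
$\left(\frac{2 \cdot 2}{s} - \frac{15}{224}\right) - 137 = \left(\frac{2 \cdot 2}{3} - \frac{15}{224}\right) - 137 = \left(4 \cdot \frac{1}{3} - \frac{15}{224}\right) - 137 = \left(\frac{4}{3} - \frac{15}{224}\right) - 137 = \frac{851}{672} - 137 = - \frac{91213}{672}$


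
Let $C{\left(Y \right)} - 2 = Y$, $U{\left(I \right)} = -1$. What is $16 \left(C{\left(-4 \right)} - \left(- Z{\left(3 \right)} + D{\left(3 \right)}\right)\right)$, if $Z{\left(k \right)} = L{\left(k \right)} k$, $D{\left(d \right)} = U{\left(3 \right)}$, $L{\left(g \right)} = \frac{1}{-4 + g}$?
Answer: $-64$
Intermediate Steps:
$C{\left(Y \right)} = 2 + Y$
$D{\left(d \right)} = -1$
$Z{\left(k \right)} = \frac{k}{-4 + k}$
$16 \left(C{\left(-4 \right)} - \left(- Z{\left(3 \right)} + D{\left(3 \right)}\right)\right) = 16 \left(\left(2 - 4\right) + \left(\frac{3}{-4 + 3} - -1\right)\right) = 16 \left(-2 + \left(\frac{3}{-1} + 1\right)\right) = 16 \left(-2 + \left(3 \left(-1\right) + 1\right)\right) = 16 \left(-2 + \left(-3 + 1\right)\right) = 16 \left(-2 - 2\right) = 16 \left(-4\right) = -64$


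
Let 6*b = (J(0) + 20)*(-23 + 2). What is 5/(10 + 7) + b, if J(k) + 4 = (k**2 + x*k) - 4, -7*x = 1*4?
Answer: -709/17 ≈ -41.706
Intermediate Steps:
x = -4/7 ≈ -0.57143
J(k) = -8 + k**2 - 4*k/7 (J(k) = -4 + ((k**2 - 4*k/7) - 4) = -4 + (-4 + k**2 - 4*k/7) = -8 + k**2 - 4*k/7)
b = -42 (b = (((-8 + 0**2 - 4/7*0) + 20)*(-23 + 2))/6 = (((-8 + 0 + 0) + 20)*(-21))/6 = ((-8 + 20)*(-21))/6 = (12*(-21))/6 = (1/6)*(-252) = -42)
5/(10 + 7) + b = 5/(10 + 7) - 42 = 5/17 - 42 = -709/17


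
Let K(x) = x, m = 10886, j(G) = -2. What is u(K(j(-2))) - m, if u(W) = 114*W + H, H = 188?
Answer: -10926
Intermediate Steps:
u(W) = 188 + 114*W (u(W) = 114*W + 188 = 188 + 114*W)
u(K(j(-2))) - m = (188 + 114*(-2)) - 1*10886 = (188 - 228) - 10886 = -40 - 10886 = -10926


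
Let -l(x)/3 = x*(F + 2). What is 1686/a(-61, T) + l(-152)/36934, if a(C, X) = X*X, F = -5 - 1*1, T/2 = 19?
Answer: 14909217/13333174 ≈ 1.1182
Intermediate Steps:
T = 38 (T = 2*19 = 38)
F = -6 (F = -5 - 1 = -6)
l(x) = 12*x (l(x) = -3*x*(-6 + 2) = -3*x*(-4) = -(-12)*x = 12*x)
a(C, X) = X**2
1686/a(-61, T) + l(-152)/36934 = 1686/(38**2) + (12*(-152))/36934 = 1686/1444 - 1824*1/36934 = 1686*(1/1444) - 912/18467 = 843/722 - 912/18467 = 14909217/13333174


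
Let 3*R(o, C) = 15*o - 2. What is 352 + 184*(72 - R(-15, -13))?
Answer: 82568/3 ≈ 27523.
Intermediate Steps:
R(o, C) = -2/3 + 5*o (R(o, C) = (15*o - 2)/3 = (-2 + 15*o)/3 = -2/3 + 5*o)
352 + 184*(72 - R(-15, -13)) = 352 + 184*(72 - (-2/3 + 5*(-15))) = 352 + 184*(72 - (-2/3 - 75)) = 352 + 184*(72 - 1*(-227/3)) = 352 + 184*(72 + 227/3) = 352 + 184*(443/3) = 352 + 81512/3 = 82568/3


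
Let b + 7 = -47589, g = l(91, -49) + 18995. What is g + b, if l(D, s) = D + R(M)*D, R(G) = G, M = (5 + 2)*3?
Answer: -26599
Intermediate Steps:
M = 21 (M = 7*3 = 21)
l(D, s) = 22*D (l(D, s) = D + 21*D = 22*D)
g = 20997 (g = 22*91 + 18995 = 2002 + 18995 = 20997)
b = -47596 (b = -7 - 47589 = -47596)
g + b = 20997 - 47596 = -26599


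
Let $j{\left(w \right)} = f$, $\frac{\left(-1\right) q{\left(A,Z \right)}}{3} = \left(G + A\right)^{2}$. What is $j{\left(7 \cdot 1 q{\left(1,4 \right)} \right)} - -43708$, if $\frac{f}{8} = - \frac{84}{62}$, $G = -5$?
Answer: $\frac{1354612}{31} \approx 43697.0$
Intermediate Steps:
$q{\left(A,Z \right)} = - 3 \left(-5 + A\right)^{2}$
$f = - \frac{336}{31}$ ($f = 8 \left(- \frac{84}{62}\right) = 8 \left(\left(-84\right) \frac{1}{62}\right) = 8 \left(- \frac{42}{31}\right) = - \frac{336}{31} \approx -10.839$)
$j{\left(w \right)} = - \frac{336}{31}$
$j{\left(7 \cdot 1 q{\left(1,4 \right)} \right)} - -43708 = - \frac{336}{31} - -43708 = - \frac{336}{31} + 43708 = \frac{1354612}{31}$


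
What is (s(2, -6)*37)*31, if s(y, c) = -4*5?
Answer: -22940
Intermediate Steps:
s(y, c) = -20
(s(2, -6)*37)*31 = -20*37*31 = -740*31 = -22940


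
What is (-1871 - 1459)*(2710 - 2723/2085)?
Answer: -1253773194/139 ≈ -9.0200e+6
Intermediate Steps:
(-1871 - 1459)*(2710 - 2723/2085) = -3330*(2710 - 2723*1/2085) = -3330*(2710 - 2723/2085) = -3330*5647627/2085 = -1253773194/139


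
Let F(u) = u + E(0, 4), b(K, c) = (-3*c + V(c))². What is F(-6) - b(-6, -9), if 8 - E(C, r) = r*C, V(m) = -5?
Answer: -482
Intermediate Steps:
E(C, r) = 8 - C*r (E(C, r) = 8 - r*C = 8 - C*r)
b(K, c) = (-5 - 3*c)² (b(K, c) = (-3*c - 5)² = (-5 - 3*c)²)
F(u) = 8 + u (F(u) = u + (8 - 1*0*4) = u + (8 + 0) = u + 8 = 8 + u)
F(-6) - b(-6, -9) = (8 - 6) - (5 + 3*(-9))² = 2 - (5 - 27)² = 2 - 1*(-22)² = 2 - 1*484 = 2 - 484 = -482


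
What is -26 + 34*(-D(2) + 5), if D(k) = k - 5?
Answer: 246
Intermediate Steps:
D(k) = -5 + k
-26 + 34*(-D(2) + 5) = -26 + 34*(-(-5 + 2) + 5) = -26 + 34*(-1*(-3) + 5) = -26 + 34*(3 + 5) = -26 + 34*8 = -26 + 272 = 246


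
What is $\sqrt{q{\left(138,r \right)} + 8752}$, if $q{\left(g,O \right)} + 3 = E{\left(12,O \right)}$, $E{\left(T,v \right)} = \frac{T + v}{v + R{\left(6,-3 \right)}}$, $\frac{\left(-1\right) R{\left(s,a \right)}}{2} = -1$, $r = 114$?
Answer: $\frac{\sqrt{29435290}}{58} \approx 93.542$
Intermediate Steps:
$R{\left(s,a \right)} = 2$ ($R{\left(s,a \right)} = \left(-2\right) \left(-1\right) = 2$)
$E{\left(T,v \right)} = \frac{T + v}{2 + v}$ ($E{\left(T,v \right)} = \frac{T + v}{v + 2} = \frac{T + v}{2 + v}$)
$q{\left(g,O \right)} = -3 + \frac{12 + O}{2 + O}$
$\sqrt{q{\left(138,r \right)} + 8752} = \sqrt{\frac{2 \left(3 - 114\right)}{2 + 114} + 8752} = \sqrt{\frac{2 \left(3 - 114\right)}{116} + 8752} = \sqrt{2 \cdot \frac{1}{116} \left(-111\right) + 8752} = \sqrt{- \frac{111}{58} + 8752} = \sqrt{\frac{507505}{58}} = \frac{\sqrt{29435290}}{58}$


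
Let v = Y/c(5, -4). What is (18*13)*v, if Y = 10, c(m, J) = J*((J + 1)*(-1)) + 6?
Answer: -390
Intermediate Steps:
c(m, J) = 6 + J*(-1 - J) (c(m, J) = J*((1 + J)*(-1)) + 6 = J*(-1 - J) + 6 = 6 + J*(-1 - J))
v = -5/3 (v = 10/(6 - 1*(-4) - 1*(-4)²) = 10/(6 + 4 - 1*16) = 10/(6 + 4 - 16) = 10/(-6) = 10*(-⅙) = -5/3 ≈ -1.6667)
(18*13)*v = (18*13)*(-5/3) = 234*(-5/3) = -390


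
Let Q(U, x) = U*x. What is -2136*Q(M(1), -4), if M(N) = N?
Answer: 8544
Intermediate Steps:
-2136*Q(M(1), -4) = -2136*(-4) = 8544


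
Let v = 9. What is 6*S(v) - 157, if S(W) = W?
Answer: -103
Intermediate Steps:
6*S(v) - 157 = 6*9 - 157 = 54 - 157 = -103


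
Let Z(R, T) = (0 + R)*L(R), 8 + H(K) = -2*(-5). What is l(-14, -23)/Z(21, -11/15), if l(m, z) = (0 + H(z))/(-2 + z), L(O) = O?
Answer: -2/11025 ≈ -0.00018141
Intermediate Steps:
H(K) = 2 (H(K) = -8 - 2*(-5) = -8 + 10 = 2)
Z(R, T) = R**2 (Z(R, T) = (0 + R)*R = R*R = R**2)
l(m, z) = 2/(-2 + z) (l(m, z) = (0 + 2)/(-2 + z) = 2/(-2 + z))
l(-14, -23)/Z(21, -11/15) = (2/(-2 - 23))/(21**2) = (2/(-25))/441 = (2*(-1/25))*(1/441) = -2/25*1/441 = -2/11025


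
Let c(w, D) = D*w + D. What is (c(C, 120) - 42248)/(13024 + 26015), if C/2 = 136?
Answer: -9488/39039 ≈ -0.24304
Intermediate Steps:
C = 272 (C = 2*136 = 272)
c(w, D) = D + D*w
(c(C, 120) - 42248)/(13024 + 26015) = (120*(1 + 272) - 42248)/(13024 + 26015) = (120*273 - 42248)/39039 = (32760 - 42248)*(1/39039) = -9488*1/39039 = -9488/39039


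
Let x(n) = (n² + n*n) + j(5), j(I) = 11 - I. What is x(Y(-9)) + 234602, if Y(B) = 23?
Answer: 235666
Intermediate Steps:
x(n) = 6 + 2*n² (x(n) = (n² + n*n) + (11 - 1*5) = (n² + n²) + (11 - 5) = 2*n² + 6 = 6 + 2*n²)
x(Y(-9)) + 234602 = (6 + 2*23²) + 234602 = (6 + 2*529) + 234602 = (6 + 1058) + 234602 = 1064 + 234602 = 235666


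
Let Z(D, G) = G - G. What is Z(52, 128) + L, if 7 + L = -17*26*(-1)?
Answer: 435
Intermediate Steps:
Z(D, G) = 0
L = 435 (L = -7 - 17*26*(-1) = -7 - 442*(-1) = -7 + 442 = 435)
Z(52, 128) + L = 0 + 435 = 435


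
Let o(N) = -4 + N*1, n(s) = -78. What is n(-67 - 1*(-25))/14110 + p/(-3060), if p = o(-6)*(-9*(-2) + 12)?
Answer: 1958/21165 ≈ 0.092511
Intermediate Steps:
o(N) = -4 + N
p = -300 (p = (-4 - 6)*(-9*(-2) + 12) = -10*(18 + 12) = -10*30 = -300)
n(-67 - 1*(-25))/14110 + p/(-3060) = -78/14110 - 300/(-3060) = -78*1/14110 - 300*(-1/3060) = -39/7055 + 5/51 = 1958/21165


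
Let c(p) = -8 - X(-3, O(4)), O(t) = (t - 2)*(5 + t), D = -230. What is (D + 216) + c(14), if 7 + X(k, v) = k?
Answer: -12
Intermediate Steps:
O(t) = (-2 + t)*(5 + t)
X(k, v) = -7 + k
c(p) = 2 (c(p) = -8 - (-7 - 3) = -8 - 1*(-10) = -8 + 10 = 2)
(D + 216) + c(14) = (-230 + 216) + 2 = -14 + 2 = -12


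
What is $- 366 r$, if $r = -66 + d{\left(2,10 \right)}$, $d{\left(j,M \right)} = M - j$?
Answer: $21228$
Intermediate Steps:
$r = -58$ ($r = -66 + \left(10 - 2\right) = -66 + 8 = -58$)
$- 366 r = \left(-366\right) \left(-58\right) = 21228$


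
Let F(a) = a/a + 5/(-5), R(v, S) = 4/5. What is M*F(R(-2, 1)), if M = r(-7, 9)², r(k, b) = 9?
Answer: 0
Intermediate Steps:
R(v, S) = ⅘ (R(v, S) = 4*(⅕) = ⅘)
F(a) = 0 (F(a) = 1 + 5*(-⅕) = 1 - 1 = 0)
M = 81 (M = 9² = 81)
M*F(R(-2, 1)) = 81*0 = 0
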